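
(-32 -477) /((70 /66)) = -16797 /35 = -479.91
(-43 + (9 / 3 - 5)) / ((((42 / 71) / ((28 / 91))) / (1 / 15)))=-142 / 91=-1.56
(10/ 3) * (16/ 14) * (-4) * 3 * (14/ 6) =-320/ 3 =-106.67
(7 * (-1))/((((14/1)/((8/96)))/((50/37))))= -25/444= -0.06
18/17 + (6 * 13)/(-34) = -21/17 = -1.24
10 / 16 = 5 / 8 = 0.62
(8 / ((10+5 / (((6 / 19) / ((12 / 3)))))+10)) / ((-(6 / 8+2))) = -48 / 1375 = -0.03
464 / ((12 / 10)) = 1160 / 3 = 386.67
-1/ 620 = -0.00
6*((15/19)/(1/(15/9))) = 150/19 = 7.89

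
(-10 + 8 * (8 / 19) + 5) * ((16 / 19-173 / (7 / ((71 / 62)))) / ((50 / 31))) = 7019423 / 252700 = 27.78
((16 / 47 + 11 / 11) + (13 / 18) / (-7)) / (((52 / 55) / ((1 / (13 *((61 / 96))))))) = 1611940 / 10174983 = 0.16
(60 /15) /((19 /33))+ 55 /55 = 151 /19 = 7.95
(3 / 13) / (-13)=-3 / 169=-0.02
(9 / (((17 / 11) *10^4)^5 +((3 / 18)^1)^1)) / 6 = 0.00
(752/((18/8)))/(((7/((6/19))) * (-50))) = -3008/9975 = -0.30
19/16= 1.19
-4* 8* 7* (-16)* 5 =17920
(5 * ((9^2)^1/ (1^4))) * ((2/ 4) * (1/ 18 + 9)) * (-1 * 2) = -7335/ 2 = -3667.50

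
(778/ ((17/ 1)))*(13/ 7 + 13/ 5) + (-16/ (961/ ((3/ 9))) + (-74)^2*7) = 66104032244/ 1715385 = 38535.97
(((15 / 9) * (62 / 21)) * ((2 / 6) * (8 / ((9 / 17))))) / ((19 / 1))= 42160 / 32319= 1.30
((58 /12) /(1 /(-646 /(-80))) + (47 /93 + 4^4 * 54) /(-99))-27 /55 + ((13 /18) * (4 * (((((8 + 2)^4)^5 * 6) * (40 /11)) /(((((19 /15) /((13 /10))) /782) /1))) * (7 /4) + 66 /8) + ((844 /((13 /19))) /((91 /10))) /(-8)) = 146562101300159999999998144291281653 /16555659120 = 8852688995215311004784577.00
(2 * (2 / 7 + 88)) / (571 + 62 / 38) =5871 / 19040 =0.31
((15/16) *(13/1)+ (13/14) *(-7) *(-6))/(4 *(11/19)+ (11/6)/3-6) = -140049/8408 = -16.66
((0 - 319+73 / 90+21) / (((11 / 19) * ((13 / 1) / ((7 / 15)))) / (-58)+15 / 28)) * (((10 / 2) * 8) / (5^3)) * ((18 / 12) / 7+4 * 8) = -53173249976 / 4471875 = -11890.59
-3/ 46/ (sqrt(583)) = -3* sqrt(583)/ 26818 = -0.00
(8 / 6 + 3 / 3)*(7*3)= 49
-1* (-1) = 1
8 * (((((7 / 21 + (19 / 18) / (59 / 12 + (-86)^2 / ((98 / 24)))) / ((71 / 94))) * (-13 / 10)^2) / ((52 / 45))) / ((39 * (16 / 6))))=150838557 / 3032878600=0.05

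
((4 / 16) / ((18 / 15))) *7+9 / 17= 811 / 408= 1.99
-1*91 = -91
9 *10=90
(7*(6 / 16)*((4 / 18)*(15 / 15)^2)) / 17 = 7 / 204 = 0.03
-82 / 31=-2.65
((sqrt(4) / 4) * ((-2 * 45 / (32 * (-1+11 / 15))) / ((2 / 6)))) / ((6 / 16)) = 675 / 16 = 42.19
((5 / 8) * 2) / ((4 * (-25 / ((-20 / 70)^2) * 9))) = -1 / 8820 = -0.00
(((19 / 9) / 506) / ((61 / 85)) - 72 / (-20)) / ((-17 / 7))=-35058569 / 23612490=-1.48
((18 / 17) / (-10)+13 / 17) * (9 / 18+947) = 10612 / 17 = 624.24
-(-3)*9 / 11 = 27 / 11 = 2.45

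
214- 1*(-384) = 598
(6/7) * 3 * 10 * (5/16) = 225/28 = 8.04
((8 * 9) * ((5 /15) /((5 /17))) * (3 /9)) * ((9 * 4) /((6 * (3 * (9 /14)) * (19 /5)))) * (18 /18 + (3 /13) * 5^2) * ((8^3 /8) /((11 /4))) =7798784 /2223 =3508.22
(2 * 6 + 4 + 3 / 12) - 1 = 61 / 4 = 15.25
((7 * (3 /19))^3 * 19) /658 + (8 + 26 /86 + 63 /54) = 20810524 /2188743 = 9.51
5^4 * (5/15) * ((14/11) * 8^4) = 35840000/33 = 1086060.61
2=2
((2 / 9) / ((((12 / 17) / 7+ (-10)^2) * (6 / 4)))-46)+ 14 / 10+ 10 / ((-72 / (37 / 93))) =-1113033791 / 24925860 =-44.65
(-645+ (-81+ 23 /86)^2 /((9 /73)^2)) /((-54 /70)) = -555020.03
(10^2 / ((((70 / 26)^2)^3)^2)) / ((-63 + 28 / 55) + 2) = -1025115745389164 / 89941333042435546875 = -0.00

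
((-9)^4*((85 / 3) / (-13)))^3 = -6423964410792375 / 2197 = -2923971056346.10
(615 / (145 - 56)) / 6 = 1.15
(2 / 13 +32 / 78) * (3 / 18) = 11 / 117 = 0.09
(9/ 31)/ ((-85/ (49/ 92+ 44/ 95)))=-0.00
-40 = -40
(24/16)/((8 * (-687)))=-1/3664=-0.00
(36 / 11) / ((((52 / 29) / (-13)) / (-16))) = 4176 / 11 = 379.64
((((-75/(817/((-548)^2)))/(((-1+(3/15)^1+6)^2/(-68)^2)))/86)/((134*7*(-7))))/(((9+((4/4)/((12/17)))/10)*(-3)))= -6509089200000/21382315188689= -0.30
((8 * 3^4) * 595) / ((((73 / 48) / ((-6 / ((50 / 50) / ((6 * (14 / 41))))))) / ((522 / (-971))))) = 4868938045440 / 2906203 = 1675360.62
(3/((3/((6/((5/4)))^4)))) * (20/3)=442368/125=3538.94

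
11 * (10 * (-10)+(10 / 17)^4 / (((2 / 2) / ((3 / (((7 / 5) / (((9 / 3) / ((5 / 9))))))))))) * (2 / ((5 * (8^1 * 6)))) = -31710085 / 3507882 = -9.04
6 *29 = 174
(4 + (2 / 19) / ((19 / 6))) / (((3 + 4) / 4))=832 / 361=2.30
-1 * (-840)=840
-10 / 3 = -3.33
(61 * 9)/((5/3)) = 1647/5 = 329.40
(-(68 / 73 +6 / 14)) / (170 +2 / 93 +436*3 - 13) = -0.00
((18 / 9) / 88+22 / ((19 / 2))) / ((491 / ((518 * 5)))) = 2531725 / 205238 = 12.34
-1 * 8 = -8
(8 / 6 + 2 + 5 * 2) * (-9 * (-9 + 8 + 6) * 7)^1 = -4200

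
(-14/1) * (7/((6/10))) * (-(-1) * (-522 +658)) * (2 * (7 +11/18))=-9129680/27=-338136.30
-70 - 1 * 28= -98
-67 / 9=-7.44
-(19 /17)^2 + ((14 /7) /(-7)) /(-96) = -121007 /97104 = -1.25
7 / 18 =0.39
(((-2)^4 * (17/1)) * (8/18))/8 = 136/9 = 15.11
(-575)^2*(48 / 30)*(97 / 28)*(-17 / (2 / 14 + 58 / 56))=-872321000 / 33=-26433969.70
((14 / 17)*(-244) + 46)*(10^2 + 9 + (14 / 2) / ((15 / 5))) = -293252 / 17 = -17250.12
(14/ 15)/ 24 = 0.04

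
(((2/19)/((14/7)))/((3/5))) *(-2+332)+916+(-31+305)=23160/19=1218.95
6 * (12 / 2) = 36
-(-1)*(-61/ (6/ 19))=-1159/ 6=-193.17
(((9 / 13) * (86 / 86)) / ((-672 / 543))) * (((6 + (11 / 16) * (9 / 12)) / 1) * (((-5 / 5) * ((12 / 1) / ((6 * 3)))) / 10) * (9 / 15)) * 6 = 2037879 / 2329600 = 0.87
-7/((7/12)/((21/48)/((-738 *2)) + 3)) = -70841/1968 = -36.00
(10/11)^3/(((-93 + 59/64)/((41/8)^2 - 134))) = 6895000/7843583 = 0.88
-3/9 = -1/3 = -0.33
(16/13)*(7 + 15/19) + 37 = 11507/247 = 46.59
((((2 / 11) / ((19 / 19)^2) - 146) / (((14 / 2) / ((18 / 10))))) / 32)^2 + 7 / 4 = 29626081 / 9486400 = 3.12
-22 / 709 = -0.03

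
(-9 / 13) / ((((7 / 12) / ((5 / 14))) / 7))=-270 / 91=-2.97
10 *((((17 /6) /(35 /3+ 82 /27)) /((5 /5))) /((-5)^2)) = 153 /1985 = 0.08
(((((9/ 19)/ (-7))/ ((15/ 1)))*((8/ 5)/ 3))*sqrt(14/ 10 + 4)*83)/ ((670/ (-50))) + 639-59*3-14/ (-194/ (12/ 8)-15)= 1992*sqrt(15)/ 222775 + 200088/ 433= 462.13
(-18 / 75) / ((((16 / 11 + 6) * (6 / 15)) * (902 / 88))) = -66 / 8405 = -0.01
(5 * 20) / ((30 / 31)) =310 / 3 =103.33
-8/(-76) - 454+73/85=-731653/1615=-453.04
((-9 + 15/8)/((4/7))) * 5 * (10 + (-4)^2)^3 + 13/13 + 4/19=-83277193/76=-1095752.54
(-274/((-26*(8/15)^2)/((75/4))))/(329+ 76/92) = 2.11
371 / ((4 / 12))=1113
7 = 7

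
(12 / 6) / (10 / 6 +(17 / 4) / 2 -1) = 48 / 67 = 0.72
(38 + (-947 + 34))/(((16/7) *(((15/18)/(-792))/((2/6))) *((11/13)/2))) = 286650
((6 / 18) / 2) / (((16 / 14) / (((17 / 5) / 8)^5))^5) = 96986934919339598782837352839694999 / 2213609288845146193920000000000000000000000000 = 0.00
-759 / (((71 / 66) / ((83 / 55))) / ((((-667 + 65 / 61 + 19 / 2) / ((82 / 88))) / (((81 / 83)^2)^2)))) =234111948937819964 / 283105529433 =826942.34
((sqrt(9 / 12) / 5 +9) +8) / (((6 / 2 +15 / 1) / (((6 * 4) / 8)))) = 2.86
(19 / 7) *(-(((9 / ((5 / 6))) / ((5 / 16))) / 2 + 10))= -74.05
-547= -547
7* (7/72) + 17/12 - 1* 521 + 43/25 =-930929/1800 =-517.18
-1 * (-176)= 176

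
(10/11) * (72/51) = 240/187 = 1.28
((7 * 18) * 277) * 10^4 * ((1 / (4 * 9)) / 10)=969500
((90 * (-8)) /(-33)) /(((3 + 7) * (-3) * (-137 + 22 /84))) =0.01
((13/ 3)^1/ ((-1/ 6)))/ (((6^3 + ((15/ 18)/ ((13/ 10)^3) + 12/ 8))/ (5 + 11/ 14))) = -13880646/ 20104595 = -0.69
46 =46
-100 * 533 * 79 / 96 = -1052675 / 24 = -43861.46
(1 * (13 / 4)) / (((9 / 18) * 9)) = 13 / 18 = 0.72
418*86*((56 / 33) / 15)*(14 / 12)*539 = 345244592 / 135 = 2557367.35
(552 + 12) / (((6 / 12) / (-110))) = -124080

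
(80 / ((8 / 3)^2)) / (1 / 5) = 225 / 4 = 56.25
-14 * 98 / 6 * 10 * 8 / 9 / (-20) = 2744 / 27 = 101.63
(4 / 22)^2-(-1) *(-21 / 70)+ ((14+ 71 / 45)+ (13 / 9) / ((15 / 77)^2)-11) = 20765159 / 490050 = 42.37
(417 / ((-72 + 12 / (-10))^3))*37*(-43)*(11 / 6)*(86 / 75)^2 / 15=4497949511 / 16546914900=0.27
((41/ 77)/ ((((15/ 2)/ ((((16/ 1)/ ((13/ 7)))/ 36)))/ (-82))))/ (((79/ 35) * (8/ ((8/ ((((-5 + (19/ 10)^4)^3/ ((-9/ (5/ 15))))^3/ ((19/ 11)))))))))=2607755472000000000000000000000000000000000000/ 17290907014677250081126013834101718535987263546027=0.00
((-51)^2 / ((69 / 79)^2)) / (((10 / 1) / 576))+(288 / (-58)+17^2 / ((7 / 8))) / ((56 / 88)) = 740061179752 / 3758545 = 196900.98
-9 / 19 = -0.47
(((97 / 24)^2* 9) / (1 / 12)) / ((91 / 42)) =84681 / 104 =814.24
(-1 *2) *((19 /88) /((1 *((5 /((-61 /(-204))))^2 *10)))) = -0.00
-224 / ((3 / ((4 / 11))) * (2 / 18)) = -2688 / 11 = -244.36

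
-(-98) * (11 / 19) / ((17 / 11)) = 11858 / 323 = 36.71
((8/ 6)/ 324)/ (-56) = -1/ 13608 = -0.00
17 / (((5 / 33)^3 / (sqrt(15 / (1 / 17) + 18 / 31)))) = 610929*sqrt(245613) / 3875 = 78134.84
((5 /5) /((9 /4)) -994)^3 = -714996632888 /729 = -980790991.62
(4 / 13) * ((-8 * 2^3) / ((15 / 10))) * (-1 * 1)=512 / 39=13.13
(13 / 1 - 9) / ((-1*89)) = -0.04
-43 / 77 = -0.56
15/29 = 0.52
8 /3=2.67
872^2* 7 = 5322688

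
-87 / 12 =-29 / 4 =-7.25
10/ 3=3.33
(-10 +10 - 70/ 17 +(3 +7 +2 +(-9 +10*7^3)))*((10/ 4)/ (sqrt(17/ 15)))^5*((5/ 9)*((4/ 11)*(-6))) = -68309765625*sqrt(255)/ 3674924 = -296827.77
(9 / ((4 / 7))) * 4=63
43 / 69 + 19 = 1354 / 69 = 19.62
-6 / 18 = -1 / 3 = -0.33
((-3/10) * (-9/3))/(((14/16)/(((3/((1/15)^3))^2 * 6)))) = 4428675000/7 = 632667857.14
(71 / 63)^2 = 5041 / 3969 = 1.27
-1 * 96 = -96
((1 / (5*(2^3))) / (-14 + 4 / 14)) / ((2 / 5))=-7 / 1536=-0.00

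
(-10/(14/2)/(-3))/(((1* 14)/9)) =15/49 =0.31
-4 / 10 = -2 / 5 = -0.40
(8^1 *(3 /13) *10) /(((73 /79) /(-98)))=-1858080 /949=-1957.93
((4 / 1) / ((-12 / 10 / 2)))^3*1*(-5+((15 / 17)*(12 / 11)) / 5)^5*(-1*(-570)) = 892569508494838480000 / 2058024507363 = 433702079.49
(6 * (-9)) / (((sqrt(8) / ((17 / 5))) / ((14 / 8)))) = -3213 * sqrt(2) / 40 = -113.60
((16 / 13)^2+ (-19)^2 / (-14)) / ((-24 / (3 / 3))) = 57425 / 56784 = 1.01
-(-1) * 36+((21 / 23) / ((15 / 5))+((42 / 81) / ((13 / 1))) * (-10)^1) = 289865 / 8073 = 35.91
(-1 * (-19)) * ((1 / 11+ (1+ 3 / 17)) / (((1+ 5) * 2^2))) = 1501 / 1496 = 1.00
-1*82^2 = -6724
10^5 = 100000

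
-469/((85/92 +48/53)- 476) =2286844/2312055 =0.99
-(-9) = 9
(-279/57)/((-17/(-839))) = -78027/323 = -241.57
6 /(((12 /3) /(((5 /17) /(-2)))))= -15 /68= -0.22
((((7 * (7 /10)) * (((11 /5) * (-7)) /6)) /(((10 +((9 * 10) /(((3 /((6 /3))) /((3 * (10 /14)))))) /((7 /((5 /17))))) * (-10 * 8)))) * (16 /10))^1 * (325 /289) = 2403401 /130866000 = 0.02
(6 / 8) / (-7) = -3 / 28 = -0.11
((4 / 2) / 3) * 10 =20 / 3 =6.67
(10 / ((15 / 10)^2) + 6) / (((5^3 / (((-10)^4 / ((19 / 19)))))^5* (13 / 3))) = 308019200000 / 39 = 7897928205.13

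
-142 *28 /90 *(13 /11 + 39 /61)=-2429336 /30195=-80.45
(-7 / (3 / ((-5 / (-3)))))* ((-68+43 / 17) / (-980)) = -0.26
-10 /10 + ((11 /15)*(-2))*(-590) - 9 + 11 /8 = 20561 /24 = 856.71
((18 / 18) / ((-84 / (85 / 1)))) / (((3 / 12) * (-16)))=85 / 336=0.25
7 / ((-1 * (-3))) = 7 / 3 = 2.33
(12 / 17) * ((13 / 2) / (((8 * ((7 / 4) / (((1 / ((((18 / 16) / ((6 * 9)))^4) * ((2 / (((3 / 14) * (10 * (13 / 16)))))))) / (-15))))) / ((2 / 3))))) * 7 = -56070144 / 119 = -471177.68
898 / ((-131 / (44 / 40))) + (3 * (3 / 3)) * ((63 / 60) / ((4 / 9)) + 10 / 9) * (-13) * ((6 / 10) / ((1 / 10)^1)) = -859743 / 1048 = -820.37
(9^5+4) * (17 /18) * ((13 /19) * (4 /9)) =26101426 /1539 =16959.99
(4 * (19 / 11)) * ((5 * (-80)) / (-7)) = 30400 / 77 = 394.81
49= 49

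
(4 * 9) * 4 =144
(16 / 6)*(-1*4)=-32 / 3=-10.67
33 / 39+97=1272 / 13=97.85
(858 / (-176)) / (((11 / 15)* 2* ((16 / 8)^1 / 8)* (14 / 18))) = -17.09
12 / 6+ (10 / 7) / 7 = 108 / 49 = 2.20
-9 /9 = -1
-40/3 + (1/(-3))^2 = -119/9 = -13.22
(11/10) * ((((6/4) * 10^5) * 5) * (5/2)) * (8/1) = 16500000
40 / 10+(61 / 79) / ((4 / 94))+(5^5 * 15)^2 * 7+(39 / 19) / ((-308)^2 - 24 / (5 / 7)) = 10946590732557939961 / 711702152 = 15380859397.15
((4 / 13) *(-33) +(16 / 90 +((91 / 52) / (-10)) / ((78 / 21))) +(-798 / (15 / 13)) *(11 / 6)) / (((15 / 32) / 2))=-47846692 / 8775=-5452.61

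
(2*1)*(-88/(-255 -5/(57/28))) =10032/14675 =0.68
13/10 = 1.30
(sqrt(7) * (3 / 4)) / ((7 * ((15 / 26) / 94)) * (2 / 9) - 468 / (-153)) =93483 * sqrt(7) / 382454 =0.65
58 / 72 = 29 / 36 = 0.81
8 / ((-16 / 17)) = -17 / 2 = -8.50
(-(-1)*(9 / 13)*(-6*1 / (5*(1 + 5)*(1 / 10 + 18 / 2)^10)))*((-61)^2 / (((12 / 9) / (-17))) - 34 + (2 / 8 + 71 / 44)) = 9400027500000000 / 5568650489088936592343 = 0.00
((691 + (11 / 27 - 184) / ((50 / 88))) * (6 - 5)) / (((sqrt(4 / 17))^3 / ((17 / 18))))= 71763613 * sqrt(17) / 97200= 3044.13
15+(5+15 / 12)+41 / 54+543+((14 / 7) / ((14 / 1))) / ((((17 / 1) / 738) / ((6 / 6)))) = 7341203 / 12852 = 571.21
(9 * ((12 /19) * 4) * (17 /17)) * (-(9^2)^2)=-2834352 /19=-149176.42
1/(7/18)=18/7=2.57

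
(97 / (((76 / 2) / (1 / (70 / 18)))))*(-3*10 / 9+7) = 3201 / 1330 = 2.41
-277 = -277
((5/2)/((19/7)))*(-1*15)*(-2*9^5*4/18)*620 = 4271211000/19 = 224800578.95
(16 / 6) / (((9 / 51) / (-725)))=-98600 / 9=-10955.56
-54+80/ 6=-122/ 3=-40.67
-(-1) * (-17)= -17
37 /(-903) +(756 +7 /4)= 757.71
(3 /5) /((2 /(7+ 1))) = 2.40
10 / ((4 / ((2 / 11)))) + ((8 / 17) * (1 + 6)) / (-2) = -223 / 187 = -1.19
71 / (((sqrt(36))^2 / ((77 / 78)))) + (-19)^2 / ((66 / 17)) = 2932253 / 30888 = 94.93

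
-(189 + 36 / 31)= -5895 / 31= -190.16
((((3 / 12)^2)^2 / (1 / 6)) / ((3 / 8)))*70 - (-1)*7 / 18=343 / 72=4.76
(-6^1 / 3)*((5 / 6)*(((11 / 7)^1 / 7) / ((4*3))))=-55 / 1764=-0.03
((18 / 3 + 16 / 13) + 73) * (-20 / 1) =-20860 / 13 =-1604.62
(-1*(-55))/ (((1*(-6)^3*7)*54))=-55/ 81648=-0.00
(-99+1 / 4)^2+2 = 156057 / 16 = 9753.56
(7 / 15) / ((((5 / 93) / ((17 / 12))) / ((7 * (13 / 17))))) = 19747 / 300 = 65.82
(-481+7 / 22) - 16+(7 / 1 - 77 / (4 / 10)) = -7504 / 11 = -682.18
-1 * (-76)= 76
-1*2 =-2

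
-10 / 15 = -2 / 3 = -0.67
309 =309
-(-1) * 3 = 3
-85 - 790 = -875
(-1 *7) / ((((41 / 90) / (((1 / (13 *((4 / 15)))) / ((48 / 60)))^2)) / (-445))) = 788484375 / 886912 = 889.02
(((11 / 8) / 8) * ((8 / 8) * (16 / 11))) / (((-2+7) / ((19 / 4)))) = 19 / 80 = 0.24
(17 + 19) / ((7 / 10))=360 / 7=51.43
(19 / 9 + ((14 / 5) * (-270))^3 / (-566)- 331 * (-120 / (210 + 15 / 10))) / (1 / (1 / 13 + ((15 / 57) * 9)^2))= 2439311524234178 / 561794337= 4342000.91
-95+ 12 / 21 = -661 / 7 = -94.43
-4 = -4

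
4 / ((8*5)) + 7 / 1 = 7.10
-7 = -7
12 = 12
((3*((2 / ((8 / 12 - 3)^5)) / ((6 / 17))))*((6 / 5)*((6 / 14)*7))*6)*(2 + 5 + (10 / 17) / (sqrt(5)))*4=-1784592 / 12005 - 209952*sqrt(5) / 84035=-154.24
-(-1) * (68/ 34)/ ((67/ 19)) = 38/ 67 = 0.57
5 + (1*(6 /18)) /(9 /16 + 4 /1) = 1111 /219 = 5.07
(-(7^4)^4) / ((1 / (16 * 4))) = -2126907556454464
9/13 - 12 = -147/13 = -11.31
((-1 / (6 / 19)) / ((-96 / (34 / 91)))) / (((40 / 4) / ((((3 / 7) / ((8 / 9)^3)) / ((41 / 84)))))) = 0.00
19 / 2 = 9.50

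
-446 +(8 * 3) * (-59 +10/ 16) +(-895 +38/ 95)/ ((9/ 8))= -13211/ 5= -2642.20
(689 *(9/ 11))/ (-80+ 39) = -6201/ 451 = -13.75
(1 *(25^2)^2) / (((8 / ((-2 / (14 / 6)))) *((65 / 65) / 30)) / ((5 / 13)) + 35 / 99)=-966796875 / 1127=-857849.93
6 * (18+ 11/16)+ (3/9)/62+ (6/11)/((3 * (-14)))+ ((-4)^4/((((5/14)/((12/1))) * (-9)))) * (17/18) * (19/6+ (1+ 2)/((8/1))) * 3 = -4886987795/515592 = -9478.40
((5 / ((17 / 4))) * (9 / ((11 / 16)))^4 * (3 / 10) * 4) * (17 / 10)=5159780352 / 73205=70483.99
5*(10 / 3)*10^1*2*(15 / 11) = 5000 / 11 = 454.55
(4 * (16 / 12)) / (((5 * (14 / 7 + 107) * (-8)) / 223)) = -446 / 1635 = -0.27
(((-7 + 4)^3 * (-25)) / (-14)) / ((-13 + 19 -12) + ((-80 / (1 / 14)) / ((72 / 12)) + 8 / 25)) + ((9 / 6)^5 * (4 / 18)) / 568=0.25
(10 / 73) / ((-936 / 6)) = -0.00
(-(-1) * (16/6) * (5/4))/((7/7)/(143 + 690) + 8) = 0.42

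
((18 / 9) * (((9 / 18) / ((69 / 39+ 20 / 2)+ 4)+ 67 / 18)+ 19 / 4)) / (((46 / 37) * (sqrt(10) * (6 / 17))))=39475411 * sqrt(10) / 10184400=12.26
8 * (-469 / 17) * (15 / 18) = -9380 / 51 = -183.92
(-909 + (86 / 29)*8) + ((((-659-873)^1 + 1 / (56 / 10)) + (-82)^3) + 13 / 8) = -899344359 / 1624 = -553783.47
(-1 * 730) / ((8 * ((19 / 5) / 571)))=-1042075 / 76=-13711.51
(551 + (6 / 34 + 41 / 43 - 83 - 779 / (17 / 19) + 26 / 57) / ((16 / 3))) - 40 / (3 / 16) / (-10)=65637509 / 166668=393.82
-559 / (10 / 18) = -5031 / 5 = -1006.20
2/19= 0.11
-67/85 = -0.79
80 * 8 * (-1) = -640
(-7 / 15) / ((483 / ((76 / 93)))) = -76 / 96255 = -0.00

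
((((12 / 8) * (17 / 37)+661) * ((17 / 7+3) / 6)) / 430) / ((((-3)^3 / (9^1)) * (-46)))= 26581 / 2634696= 0.01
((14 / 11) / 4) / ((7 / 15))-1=-7 / 22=-0.32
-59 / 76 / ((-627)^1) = 59 / 47652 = 0.00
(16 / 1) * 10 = 160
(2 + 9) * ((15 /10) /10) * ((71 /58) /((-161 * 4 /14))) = -2343 /53360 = -0.04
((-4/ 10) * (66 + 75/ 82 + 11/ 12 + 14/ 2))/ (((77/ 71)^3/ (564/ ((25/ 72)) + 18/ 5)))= -1160792345373/ 30386125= -38201.39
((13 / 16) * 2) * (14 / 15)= 91 / 60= 1.52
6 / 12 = 1 / 2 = 0.50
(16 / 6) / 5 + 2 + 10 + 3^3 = 593 / 15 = 39.53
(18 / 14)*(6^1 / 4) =27 / 14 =1.93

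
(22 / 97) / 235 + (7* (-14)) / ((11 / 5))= -11169308 / 250745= -44.54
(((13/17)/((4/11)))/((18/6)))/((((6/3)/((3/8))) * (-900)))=-143/979200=-0.00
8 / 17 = 0.47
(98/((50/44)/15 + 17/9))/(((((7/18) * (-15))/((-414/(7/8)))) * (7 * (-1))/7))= -7869312/1945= -4045.92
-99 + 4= -95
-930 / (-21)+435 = 3355 / 7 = 479.29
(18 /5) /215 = 18 /1075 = 0.02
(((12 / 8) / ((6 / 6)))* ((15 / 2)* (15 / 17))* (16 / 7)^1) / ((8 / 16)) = 5400 / 119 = 45.38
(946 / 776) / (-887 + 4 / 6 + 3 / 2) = -1419 / 1029946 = -0.00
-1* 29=-29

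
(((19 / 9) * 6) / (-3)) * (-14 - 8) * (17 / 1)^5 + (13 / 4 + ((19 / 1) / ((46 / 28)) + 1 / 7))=764428377785 / 5796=131888954.07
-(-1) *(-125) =-125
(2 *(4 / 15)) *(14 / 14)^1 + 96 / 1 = 96.53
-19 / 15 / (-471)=19 / 7065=0.00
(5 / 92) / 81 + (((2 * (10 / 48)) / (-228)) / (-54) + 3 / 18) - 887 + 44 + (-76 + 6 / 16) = -3121021889 / 3398112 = -918.46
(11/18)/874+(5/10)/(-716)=5/5632056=0.00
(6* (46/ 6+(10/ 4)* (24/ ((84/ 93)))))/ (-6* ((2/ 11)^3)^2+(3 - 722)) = -5513097832/ 8916269201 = -0.62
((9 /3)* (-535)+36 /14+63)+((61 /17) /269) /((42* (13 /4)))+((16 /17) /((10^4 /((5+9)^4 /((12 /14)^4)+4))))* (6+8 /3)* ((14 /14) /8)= -442678262219 /288922140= -1532.17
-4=-4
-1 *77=-77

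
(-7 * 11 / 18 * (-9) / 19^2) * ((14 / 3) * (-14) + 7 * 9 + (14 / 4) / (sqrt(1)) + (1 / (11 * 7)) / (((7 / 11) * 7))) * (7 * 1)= 26477 / 30324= 0.87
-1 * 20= -20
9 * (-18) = -162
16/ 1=16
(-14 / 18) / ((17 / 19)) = -0.87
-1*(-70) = 70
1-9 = -8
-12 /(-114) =2 /19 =0.11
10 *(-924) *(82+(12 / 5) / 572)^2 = -577555219752 / 9295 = -62136118.32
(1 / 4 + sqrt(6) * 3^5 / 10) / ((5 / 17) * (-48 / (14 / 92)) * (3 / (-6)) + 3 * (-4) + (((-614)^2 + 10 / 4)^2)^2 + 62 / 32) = 119 / 9615357626029470531417700 + 28917 * sqrt(6) / 24038394065073676328544250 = 0.00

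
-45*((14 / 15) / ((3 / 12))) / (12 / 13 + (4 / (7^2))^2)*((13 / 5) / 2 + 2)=-21630609 / 36275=-596.30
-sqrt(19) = -4.36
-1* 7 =-7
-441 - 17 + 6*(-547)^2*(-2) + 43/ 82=-294459169/ 82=-3590965.48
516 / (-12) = -43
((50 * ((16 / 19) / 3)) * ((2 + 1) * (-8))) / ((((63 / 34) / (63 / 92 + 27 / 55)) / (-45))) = 323625600 / 33649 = 9617.69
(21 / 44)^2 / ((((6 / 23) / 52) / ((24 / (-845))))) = -10143 / 7865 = -1.29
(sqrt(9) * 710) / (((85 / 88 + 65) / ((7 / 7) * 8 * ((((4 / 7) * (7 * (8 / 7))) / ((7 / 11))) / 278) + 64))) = 5464650752 / 2635857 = 2073.20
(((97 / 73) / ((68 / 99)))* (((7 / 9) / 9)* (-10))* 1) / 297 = -3395 / 603126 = -0.01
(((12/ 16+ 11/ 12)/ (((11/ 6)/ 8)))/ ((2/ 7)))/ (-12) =-70/ 33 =-2.12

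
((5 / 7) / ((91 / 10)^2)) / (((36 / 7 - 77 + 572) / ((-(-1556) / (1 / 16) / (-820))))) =-1600 / 3055689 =-0.00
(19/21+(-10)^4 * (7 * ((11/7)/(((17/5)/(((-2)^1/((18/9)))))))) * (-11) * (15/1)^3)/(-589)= -428793750323/210273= -2039224.01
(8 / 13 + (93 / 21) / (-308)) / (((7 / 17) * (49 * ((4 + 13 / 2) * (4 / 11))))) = 95455 / 12235496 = 0.01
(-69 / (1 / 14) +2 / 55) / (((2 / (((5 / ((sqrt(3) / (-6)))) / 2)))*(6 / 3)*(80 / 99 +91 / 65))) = 597690*sqrt(3) / 1093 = 947.14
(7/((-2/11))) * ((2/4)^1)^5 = -77/64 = -1.20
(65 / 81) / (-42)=-65 / 3402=-0.02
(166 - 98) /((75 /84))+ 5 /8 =76.78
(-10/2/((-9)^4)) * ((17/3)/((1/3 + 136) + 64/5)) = -425/14676957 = -0.00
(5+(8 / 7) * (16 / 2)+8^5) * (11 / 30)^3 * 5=12217249 / 1512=8080.19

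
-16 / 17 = -0.94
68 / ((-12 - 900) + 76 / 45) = -765 / 10241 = -0.07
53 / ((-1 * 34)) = -53 / 34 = -1.56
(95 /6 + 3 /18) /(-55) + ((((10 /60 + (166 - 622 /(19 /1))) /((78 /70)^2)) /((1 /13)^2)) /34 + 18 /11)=535.50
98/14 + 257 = 264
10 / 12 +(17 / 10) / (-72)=583 / 720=0.81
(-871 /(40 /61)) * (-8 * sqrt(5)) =23760.91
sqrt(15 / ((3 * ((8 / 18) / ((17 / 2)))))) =3 * sqrt(170) / 4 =9.78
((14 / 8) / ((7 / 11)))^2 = 121 / 16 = 7.56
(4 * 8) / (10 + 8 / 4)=8 / 3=2.67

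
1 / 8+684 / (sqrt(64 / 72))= 1 / 8+513*sqrt(2)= 725.62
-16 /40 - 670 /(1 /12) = -40202 /5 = -8040.40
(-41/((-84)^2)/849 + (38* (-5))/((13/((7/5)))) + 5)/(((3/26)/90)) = -6020499385/499212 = -12060.01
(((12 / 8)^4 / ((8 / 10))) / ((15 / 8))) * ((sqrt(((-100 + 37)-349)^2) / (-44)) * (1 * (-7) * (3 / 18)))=36.87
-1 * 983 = -983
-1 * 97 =-97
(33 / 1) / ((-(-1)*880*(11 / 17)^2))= 867 / 9680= 0.09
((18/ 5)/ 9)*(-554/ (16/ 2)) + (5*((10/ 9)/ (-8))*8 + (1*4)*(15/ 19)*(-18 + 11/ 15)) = -150107/ 1710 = -87.78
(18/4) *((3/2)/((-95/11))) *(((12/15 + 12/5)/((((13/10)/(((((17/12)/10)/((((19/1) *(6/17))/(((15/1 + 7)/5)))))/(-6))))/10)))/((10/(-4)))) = -69938/586625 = -0.12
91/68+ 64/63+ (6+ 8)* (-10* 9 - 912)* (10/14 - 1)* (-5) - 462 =-87820483/4284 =-20499.65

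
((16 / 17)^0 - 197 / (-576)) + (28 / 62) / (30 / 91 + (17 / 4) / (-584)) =3356469143 / 1223725248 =2.74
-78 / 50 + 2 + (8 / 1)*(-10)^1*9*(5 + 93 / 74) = -4166593 / 925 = -4504.42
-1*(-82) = 82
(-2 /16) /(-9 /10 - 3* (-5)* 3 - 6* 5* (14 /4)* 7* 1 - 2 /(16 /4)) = 5 /27656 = 0.00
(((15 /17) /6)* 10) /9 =25 /153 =0.16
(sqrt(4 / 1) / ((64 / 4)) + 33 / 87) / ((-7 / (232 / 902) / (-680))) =39780 / 3157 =12.60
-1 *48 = -48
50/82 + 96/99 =2137/1353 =1.58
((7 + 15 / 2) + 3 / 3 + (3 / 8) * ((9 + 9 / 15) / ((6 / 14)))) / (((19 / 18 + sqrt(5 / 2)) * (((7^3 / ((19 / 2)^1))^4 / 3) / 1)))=-15978266847 / 497179036259920 + 7568652717 * sqrt(10) / 497179036259920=0.00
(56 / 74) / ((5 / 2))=56 / 185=0.30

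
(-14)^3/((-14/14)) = 2744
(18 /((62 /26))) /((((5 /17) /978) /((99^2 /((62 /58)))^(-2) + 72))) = 838125665631057596 /463772195865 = 1807192.57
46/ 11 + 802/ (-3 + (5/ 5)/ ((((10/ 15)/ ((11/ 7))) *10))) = -1217278/ 4257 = -285.95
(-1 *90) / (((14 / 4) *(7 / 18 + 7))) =-3240 / 931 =-3.48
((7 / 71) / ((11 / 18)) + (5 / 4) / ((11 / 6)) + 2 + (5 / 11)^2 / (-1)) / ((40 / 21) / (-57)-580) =-54225297 / 11929462600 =-0.00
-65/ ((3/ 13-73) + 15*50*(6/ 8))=-1690/ 12733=-0.13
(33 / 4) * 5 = 165 / 4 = 41.25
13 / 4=3.25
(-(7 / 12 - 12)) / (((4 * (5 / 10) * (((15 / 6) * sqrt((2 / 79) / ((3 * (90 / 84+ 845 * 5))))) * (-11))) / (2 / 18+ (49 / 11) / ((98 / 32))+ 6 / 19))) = -484843 * sqrt(98154735) / 17380440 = -276.37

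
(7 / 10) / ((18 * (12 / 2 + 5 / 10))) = 7 / 1170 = 0.01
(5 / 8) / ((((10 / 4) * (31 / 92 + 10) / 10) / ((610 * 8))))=1122400 / 951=1180.23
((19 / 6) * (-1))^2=361 / 36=10.03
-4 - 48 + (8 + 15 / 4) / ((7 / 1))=-1409 / 28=-50.32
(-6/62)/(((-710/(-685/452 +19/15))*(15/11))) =-18557/746139000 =-0.00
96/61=1.57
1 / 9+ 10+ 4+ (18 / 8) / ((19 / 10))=5231 / 342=15.30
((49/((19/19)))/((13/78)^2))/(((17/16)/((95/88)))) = 335160/187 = 1792.30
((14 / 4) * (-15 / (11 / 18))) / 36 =-105 / 44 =-2.39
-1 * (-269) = 269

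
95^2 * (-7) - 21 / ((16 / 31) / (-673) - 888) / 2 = -2340805147877 / 37052720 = -63174.99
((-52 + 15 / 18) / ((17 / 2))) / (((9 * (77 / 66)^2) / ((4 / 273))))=-4912 / 682227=-0.01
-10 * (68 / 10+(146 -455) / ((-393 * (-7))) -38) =287134 / 917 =313.12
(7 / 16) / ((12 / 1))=0.04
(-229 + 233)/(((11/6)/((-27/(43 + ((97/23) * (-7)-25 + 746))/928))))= -207/2395052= -0.00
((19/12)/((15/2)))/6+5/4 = 347/270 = 1.29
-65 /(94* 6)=-65 /564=-0.12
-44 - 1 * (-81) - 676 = -639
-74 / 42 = -37 / 21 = -1.76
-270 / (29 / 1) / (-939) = 90 / 9077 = 0.01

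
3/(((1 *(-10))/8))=-12/5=-2.40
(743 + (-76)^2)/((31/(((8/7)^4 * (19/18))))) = 84555776/223293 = 378.68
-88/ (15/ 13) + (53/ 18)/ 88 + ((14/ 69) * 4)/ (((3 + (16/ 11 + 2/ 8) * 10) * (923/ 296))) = -269118918023/ 3530807280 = -76.22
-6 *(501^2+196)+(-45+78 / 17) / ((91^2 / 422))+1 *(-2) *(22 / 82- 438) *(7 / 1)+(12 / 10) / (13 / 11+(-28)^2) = -124716545505580036 / 83085881515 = -1501055.81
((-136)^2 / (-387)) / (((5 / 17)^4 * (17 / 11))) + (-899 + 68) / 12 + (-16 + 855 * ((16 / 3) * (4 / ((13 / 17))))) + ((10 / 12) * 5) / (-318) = 2181408258047 / 111101250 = 19634.42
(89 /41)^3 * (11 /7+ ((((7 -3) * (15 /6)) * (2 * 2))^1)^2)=7903407459 /482447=16381.92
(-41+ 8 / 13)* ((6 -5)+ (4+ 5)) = -403.85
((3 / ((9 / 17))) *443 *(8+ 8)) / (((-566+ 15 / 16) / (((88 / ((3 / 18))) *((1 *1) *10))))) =-3393167360 / 9041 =-375308.86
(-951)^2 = 904401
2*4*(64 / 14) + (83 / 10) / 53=136261 / 3710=36.73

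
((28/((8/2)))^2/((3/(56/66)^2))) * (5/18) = 96040/29403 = 3.27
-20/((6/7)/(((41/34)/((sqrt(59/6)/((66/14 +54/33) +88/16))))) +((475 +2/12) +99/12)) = -7794846337350000/188407903157754721 +161191008000 * sqrt(354)/188407903157754721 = -0.04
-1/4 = -0.25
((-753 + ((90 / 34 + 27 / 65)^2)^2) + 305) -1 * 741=-1641546693673189 / 1490902050625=-1101.04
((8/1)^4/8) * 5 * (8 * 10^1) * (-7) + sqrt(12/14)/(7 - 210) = -1433600.00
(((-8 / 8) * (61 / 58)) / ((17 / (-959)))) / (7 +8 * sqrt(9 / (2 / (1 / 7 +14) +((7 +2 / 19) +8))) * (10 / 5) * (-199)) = -0.02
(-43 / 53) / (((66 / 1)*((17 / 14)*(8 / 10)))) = -1505 / 118932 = -0.01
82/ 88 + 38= 1713/ 44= 38.93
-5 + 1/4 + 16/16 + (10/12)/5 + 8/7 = -205/84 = -2.44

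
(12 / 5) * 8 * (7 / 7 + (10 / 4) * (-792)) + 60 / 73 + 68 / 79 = -1095589208 / 28835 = -37995.12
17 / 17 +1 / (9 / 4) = 13 / 9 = 1.44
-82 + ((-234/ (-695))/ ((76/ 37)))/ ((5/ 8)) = -5396734/ 66025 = -81.74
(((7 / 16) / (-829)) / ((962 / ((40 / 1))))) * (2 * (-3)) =105 / 797498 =0.00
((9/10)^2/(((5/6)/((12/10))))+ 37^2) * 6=5138124/625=8221.00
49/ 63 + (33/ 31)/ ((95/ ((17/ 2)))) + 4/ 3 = 2.21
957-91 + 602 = 1468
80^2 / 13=6400 / 13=492.31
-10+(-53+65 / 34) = -2077 / 34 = -61.09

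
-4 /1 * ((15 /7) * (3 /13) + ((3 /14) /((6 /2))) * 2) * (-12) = 2784 /91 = 30.59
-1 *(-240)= 240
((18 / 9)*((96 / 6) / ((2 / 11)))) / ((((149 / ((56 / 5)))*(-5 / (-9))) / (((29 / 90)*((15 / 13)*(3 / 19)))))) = 1286208 / 920075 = 1.40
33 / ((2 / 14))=231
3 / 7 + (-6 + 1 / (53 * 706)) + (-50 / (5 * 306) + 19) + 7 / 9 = 189335437 / 13358226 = 14.17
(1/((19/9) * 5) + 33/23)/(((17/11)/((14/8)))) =128667/74290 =1.73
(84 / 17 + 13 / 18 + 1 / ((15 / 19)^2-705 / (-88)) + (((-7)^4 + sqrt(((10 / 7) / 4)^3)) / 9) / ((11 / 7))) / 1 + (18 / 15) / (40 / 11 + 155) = 5 * sqrt(70) / 2772 + 94283101657867 / 537059016450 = 175.57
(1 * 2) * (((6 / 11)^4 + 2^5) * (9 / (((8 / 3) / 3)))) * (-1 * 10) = -95136120 / 14641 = -6497.93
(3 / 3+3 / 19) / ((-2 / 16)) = -176 / 19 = -9.26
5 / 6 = 0.83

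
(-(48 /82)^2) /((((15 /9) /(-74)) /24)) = 3068928 /8405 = 365.13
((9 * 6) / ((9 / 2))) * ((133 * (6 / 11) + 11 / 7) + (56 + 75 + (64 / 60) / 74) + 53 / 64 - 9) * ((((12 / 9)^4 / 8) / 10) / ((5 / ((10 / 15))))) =1077383798 / 86538375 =12.45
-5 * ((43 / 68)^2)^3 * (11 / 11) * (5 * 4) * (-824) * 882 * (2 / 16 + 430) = 24700811926470890175 / 12358435328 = 1998700585.54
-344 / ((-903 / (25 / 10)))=20 / 21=0.95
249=249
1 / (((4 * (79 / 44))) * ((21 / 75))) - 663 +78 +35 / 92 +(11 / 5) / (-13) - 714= -4293372121 / 3306940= -1298.29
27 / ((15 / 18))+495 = 2637 / 5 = 527.40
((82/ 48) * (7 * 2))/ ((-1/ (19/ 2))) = -5453/ 24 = -227.21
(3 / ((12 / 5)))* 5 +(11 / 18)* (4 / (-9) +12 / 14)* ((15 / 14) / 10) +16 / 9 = 21313 / 2646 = 8.05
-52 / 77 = -0.68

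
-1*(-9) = 9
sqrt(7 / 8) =sqrt(14) / 4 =0.94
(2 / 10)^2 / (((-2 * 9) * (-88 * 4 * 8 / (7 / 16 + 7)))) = 119 / 20275200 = 0.00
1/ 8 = 0.12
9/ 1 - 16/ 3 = 11/ 3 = 3.67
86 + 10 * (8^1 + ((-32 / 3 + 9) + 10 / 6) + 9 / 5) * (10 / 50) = 528 / 5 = 105.60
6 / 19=0.32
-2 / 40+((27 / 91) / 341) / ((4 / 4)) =-30491 / 620620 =-0.05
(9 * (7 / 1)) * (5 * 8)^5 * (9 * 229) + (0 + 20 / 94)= 624908390400010 / 47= 13295923200000.21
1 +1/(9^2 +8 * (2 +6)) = 146/145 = 1.01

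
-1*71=-71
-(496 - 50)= -446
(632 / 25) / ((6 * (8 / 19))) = 1501 / 150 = 10.01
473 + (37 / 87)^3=311522572 / 658503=473.08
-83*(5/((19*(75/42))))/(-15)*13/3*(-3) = -15106/1425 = -10.60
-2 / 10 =-1 / 5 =-0.20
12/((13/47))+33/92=52317/1196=43.74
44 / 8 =11 / 2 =5.50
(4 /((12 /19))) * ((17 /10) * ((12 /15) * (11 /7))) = 7106 /525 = 13.54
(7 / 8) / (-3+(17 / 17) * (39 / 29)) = -203 / 384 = -0.53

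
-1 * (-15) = 15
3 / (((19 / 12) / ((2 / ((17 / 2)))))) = 144 / 323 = 0.45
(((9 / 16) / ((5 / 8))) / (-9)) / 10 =-1 / 100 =-0.01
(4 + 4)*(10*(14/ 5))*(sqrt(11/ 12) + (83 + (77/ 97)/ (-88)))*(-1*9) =-16229052/ 97 - 336*sqrt(33) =-169239.99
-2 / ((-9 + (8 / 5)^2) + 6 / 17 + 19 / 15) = 1275 / 3073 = 0.41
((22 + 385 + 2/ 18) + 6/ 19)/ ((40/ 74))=257779/ 342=753.74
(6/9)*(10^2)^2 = 20000/3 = 6666.67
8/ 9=0.89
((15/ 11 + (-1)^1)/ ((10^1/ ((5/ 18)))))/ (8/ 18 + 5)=0.00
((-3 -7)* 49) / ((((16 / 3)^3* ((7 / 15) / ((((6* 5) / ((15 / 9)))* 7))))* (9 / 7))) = -694575 / 1024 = -678.30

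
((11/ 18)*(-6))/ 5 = -11/ 15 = -0.73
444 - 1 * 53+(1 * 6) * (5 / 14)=2752 / 7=393.14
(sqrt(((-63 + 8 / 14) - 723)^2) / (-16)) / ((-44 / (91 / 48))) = 35737 / 16896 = 2.12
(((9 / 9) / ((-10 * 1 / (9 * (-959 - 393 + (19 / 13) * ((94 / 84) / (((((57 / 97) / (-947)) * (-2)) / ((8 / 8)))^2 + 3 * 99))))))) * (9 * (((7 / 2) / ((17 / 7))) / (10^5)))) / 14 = 5549945241851056929 / 492311101754056000000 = 0.01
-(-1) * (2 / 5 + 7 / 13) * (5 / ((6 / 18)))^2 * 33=90585 / 13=6968.08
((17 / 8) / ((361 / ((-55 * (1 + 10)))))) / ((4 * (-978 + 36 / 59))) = 606815 / 666157632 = 0.00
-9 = -9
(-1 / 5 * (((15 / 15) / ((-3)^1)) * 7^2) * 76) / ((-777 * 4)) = -133 / 1665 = -0.08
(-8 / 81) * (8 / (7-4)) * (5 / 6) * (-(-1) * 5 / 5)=-160 / 729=-0.22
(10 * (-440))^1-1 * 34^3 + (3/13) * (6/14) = -3977055/91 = -43703.90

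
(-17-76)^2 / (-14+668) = 2883 / 218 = 13.22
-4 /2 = -2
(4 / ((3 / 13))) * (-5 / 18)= -130 / 27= -4.81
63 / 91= 9 / 13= 0.69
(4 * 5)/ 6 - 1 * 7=-11/ 3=-3.67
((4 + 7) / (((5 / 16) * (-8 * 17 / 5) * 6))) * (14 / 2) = -77 / 51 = -1.51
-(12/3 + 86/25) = -186/25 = -7.44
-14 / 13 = -1.08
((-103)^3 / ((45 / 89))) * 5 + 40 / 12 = -97252673 / 9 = -10805852.56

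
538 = 538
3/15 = 1/5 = 0.20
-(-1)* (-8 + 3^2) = 1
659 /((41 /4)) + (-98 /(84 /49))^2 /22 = 6911321 /32472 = 212.84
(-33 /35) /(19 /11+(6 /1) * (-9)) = 363 /20125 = 0.02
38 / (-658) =-19 / 329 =-0.06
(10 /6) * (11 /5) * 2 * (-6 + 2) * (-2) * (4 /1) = 704 /3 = 234.67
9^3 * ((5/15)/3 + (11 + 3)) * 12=123444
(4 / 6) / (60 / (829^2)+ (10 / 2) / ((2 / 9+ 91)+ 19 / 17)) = 19418681696 / 1579761135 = 12.29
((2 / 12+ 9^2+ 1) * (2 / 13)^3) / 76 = 493 / 125229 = 0.00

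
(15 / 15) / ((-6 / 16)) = -8 / 3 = -2.67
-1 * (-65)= 65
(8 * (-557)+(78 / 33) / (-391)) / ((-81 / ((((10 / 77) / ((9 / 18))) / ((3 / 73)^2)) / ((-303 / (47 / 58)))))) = -48001940255660 / 2121428125971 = -22.63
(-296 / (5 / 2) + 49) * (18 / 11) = -6246 / 55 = -113.56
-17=-17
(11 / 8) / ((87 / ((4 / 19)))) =11 / 3306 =0.00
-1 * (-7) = 7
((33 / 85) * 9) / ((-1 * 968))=-27 / 7480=-0.00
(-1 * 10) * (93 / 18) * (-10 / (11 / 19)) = 29450 / 33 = 892.42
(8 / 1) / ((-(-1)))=8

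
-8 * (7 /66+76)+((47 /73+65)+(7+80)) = -1098997 /2409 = -456.20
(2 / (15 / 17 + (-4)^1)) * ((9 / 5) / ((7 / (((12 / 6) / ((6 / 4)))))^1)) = -408 / 1855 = -0.22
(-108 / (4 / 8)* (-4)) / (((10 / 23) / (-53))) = -526608 / 5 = -105321.60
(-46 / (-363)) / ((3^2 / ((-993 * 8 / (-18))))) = 60904 / 9801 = 6.21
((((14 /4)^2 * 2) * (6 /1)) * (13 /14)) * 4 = 546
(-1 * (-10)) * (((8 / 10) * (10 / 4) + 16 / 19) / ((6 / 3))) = 270 / 19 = 14.21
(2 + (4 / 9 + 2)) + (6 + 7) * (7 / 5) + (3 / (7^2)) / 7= 349652 / 15435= 22.65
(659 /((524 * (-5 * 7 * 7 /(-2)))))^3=286191179 /264485658059000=0.00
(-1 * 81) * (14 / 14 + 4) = -405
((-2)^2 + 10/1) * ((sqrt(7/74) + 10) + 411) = 7 * sqrt(518)/37 + 5894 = 5898.31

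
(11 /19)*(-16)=-176 /19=-9.26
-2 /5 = -0.40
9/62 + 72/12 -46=-2471/62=-39.85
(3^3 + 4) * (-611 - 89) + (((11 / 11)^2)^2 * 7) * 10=-21630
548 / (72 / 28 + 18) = 959 / 36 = 26.64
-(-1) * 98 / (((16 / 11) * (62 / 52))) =7007 / 124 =56.51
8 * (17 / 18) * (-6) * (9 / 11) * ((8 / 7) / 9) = -1088 / 231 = -4.71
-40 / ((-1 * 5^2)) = 8 / 5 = 1.60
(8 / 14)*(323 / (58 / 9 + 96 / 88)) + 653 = 1768937 / 2611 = 677.49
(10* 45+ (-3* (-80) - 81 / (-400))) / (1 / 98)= 13527969 / 200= 67639.84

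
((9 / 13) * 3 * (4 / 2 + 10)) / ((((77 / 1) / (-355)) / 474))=-54519480 / 1001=-54465.01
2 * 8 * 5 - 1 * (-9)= 89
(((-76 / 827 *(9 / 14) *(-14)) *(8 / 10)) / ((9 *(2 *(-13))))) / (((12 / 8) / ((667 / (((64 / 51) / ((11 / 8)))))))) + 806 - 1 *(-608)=2429936389 / 1720160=1412.62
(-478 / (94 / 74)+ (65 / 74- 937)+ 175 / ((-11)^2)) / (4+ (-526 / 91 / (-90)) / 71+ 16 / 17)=-2726904584374425 / 10279831288738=-265.27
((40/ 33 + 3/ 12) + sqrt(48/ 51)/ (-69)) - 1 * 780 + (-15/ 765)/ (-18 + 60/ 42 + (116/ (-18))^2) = -6181030219/ 7939272 - 4 * sqrt(17)/ 1173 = -778.55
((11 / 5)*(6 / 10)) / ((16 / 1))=0.08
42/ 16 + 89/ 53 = 1825/ 424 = 4.30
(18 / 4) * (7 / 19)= 1.66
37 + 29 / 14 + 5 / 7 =557 / 14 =39.79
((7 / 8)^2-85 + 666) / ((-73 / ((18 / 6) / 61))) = -111699 / 284992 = -0.39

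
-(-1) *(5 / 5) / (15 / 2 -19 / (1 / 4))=-2 / 137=-0.01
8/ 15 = 0.53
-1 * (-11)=11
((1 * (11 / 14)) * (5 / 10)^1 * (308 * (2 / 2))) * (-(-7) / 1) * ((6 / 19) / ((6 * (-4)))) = -847 / 76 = -11.14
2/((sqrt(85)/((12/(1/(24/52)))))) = 144 *sqrt(85)/1105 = 1.20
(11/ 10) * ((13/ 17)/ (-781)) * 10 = -0.01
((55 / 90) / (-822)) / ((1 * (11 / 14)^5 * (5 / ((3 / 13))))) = -134456 / 1173402945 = -0.00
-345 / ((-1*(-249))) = -115 / 83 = -1.39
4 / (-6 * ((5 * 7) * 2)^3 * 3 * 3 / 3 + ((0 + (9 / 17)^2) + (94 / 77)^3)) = -527752148 / 814585163420051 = -0.00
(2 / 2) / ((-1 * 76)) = -1 / 76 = -0.01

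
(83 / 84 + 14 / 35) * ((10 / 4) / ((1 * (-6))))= -583 / 1008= -0.58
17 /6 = 2.83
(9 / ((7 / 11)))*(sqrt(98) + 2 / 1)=198 / 7 + 99*sqrt(2)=168.29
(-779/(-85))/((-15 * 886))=-779/1129650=-0.00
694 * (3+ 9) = 8328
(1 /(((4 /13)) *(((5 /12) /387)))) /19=15093 /95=158.87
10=10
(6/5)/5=6/25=0.24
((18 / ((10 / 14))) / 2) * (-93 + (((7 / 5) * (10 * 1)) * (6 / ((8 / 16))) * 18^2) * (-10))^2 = 18672287417847 / 5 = 3734457483569.40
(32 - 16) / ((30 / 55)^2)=484 / 9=53.78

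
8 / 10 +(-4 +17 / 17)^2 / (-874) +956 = 4181171 / 4370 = 956.79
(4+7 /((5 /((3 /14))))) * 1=43 /10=4.30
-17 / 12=-1.42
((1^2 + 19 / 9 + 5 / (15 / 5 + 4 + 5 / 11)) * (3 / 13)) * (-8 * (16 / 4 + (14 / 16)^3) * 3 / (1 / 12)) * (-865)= 17317164195 / 17056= 1015312.16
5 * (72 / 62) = 180 / 31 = 5.81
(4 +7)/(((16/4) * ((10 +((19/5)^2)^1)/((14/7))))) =275/1222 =0.23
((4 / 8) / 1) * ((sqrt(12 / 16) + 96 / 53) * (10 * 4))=10 * sqrt(3) + 1920 / 53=53.55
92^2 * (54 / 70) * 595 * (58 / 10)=112664304 / 5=22532860.80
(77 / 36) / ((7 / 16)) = 44 / 9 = 4.89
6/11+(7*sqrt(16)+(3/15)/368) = 577771/20240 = 28.55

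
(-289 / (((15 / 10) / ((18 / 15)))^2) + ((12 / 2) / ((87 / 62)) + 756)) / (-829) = -417104 / 601025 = -0.69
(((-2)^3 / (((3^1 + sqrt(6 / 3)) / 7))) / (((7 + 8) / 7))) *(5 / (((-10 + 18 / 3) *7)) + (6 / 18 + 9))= -1538 / 15 + 1538 *sqrt(2) / 45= -54.20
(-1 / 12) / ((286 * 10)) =-0.00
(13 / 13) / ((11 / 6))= 6 / 11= 0.55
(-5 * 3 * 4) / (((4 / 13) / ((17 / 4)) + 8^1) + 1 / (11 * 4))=-7.41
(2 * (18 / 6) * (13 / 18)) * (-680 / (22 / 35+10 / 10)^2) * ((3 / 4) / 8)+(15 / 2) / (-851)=-104.17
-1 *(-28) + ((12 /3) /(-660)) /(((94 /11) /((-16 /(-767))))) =15140572 /540735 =28.00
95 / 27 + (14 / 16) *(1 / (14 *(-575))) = 873973 / 248400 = 3.52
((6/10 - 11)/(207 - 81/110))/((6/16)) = -9152/68067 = -0.13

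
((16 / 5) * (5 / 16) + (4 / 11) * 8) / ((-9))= -43 / 99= -0.43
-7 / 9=-0.78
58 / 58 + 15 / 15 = 2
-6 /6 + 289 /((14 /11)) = 3165 /14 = 226.07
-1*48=-48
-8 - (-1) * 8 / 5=-32 / 5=-6.40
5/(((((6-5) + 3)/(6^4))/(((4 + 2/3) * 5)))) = 37800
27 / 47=0.57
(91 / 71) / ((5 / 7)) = 637 / 355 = 1.79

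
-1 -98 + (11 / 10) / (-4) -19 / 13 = -52383 / 520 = -100.74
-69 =-69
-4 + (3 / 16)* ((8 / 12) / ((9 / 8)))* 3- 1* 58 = -185 / 3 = -61.67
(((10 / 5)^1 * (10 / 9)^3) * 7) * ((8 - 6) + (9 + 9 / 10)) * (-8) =-1332800 / 729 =-1828.26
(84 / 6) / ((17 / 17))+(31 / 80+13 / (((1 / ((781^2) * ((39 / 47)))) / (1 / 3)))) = 8246726817 / 3760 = 2193278.41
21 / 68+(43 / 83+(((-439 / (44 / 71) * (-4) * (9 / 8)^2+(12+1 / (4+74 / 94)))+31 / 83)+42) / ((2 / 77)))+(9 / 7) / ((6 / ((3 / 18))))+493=40013004731107 / 284457600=140664.21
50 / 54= 25 / 27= 0.93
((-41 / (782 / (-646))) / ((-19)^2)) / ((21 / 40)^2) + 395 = 76188815 / 192717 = 395.34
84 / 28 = 3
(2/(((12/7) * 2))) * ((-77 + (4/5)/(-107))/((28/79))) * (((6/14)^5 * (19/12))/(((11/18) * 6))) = -5009015619/6330188480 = -0.79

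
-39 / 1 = -39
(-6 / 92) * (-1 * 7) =21 / 46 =0.46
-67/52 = -1.29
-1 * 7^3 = -343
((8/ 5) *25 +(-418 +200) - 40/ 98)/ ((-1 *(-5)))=-8742/ 245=-35.68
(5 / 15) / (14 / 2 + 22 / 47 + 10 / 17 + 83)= 799 / 218262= 0.00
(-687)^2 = 471969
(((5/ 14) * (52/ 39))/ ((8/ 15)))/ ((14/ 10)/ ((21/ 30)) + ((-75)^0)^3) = 25/ 84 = 0.30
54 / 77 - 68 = -5182 / 77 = -67.30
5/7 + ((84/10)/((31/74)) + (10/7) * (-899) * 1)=-1370919/1085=-1263.52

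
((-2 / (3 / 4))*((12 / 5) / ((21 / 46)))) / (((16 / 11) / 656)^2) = -299406272 / 105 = -2851488.30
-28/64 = -7/16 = -0.44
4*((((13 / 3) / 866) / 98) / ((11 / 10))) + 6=4201096 / 700161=6.00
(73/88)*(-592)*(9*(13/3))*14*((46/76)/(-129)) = 11306386/8987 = 1258.08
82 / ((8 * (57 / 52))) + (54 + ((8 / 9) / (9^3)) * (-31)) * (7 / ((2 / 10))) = 236606261 / 124659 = 1898.03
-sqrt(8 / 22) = -2 * sqrt(11) / 11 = -0.60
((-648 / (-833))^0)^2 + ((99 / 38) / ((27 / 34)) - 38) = -1922 / 57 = -33.72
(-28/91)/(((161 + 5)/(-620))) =1240/1079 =1.15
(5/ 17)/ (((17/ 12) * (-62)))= -30/ 8959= -0.00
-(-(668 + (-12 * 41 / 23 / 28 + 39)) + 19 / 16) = 1816205 / 2576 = 705.05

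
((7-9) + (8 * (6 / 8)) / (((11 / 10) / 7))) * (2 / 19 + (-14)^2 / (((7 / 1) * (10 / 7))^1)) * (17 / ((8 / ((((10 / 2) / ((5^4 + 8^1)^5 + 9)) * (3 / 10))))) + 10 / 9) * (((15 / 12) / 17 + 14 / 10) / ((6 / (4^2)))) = 3112.85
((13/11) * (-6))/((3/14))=-364/11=-33.09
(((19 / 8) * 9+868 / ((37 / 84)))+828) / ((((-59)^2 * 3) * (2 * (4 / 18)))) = 2504133 / 4121504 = 0.61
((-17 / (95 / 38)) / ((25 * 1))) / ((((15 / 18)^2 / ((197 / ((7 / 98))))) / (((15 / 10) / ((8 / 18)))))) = -11393298 / 3125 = -3645.86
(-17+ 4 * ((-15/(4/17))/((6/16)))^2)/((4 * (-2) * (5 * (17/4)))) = -679.90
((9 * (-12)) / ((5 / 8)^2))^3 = -330225942528 / 15625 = -21134460.32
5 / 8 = 0.62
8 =8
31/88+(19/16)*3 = 689/176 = 3.91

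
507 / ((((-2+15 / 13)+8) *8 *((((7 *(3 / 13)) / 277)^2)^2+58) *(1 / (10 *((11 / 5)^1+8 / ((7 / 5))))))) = 102329843862545442169 / 8465258104699253452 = 12.09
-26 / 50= -13 / 25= -0.52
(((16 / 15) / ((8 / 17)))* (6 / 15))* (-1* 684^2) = -10604736 / 25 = -424189.44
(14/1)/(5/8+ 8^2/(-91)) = -10192/57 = -178.81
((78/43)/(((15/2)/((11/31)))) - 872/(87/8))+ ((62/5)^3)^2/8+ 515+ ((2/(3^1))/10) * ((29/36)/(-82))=2432995822065285991/5349162375000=454836.79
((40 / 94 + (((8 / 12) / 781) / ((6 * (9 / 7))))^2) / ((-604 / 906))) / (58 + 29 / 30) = -6560580715 / 606073718547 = -0.01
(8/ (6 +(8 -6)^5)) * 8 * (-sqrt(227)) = -25.38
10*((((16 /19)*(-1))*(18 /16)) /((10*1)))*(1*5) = -90 /19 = -4.74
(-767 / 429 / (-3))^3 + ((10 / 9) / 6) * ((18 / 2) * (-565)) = -913492846 / 970299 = -941.46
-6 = -6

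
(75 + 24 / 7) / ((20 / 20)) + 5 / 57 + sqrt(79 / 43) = sqrt(3397) / 43 + 31328 / 399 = 79.87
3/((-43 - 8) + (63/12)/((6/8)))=-3/44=-0.07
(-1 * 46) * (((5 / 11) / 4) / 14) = -115 / 308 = -0.37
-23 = -23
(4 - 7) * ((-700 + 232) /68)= 351 /17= 20.65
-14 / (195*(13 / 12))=-56 / 845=-0.07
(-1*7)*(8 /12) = -14 /3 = -4.67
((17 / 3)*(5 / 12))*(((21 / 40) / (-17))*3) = -7 / 32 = -0.22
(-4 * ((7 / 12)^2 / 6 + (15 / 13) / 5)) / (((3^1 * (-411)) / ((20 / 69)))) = 16145 / 59724054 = 0.00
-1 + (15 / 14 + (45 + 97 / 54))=8858 / 189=46.87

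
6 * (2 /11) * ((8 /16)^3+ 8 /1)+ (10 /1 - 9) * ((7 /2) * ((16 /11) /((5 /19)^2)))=45307 /550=82.38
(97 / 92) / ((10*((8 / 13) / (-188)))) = -59267 / 1840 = -32.21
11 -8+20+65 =88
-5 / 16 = -0.31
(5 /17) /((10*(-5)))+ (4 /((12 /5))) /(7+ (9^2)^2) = -9427 /1674840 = -0.01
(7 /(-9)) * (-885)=2065 /3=688.33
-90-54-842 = -986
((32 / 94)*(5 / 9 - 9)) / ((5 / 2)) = -2432 / 2115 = -1.15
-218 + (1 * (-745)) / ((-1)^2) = -963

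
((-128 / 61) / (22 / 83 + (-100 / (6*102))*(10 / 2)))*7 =11378304 / 427549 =26.61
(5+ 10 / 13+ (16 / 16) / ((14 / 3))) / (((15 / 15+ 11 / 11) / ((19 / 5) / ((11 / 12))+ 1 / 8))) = 186021 / 14560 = 12.78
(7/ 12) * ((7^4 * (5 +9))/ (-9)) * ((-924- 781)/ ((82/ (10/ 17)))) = 1002957725/ 37638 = 26647.48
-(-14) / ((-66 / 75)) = -175 / 11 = -15.91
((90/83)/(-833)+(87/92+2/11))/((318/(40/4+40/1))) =1969912975/11125018212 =0.18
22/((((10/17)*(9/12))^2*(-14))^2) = 7349848/2480625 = 2.96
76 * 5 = 380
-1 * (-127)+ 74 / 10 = 672 / 5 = 134.40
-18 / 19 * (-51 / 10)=4.83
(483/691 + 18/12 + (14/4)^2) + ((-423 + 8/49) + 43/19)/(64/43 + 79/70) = -146.26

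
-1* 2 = -2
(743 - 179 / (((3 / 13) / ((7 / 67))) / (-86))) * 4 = 30849.69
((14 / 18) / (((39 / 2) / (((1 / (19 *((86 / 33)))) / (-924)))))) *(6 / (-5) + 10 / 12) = 11 / 34412040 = 0.00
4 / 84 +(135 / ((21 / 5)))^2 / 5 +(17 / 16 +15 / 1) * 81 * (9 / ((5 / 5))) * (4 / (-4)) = -27054779 / 2352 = -11502.88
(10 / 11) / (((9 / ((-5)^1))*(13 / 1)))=-50 / 1287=-0.04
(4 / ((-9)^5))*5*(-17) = 340 / 59049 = 0.01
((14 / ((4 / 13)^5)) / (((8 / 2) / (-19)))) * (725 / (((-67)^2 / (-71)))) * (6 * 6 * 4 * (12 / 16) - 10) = 124554905859475 / 4596736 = 27096380.10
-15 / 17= -0.88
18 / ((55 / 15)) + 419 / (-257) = 3.28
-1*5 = -5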